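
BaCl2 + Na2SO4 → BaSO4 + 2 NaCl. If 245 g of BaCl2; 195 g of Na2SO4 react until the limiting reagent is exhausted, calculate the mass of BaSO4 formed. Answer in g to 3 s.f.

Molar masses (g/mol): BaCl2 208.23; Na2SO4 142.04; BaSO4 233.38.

275 g

n(BaCl2) = 245.0 / 208.23 = 1.177 mol
n(Na2SO4) = 195.0 / 142.04 = 1.373 mol
n/ν → BaCl2: 1.177, Na2SO4: 1.373; BaCl2 is limiting.
n(BaSO4) = (1/1) × 1.177 = 1.177 mol
mass = 1.177 × 233.38 = 274.7 g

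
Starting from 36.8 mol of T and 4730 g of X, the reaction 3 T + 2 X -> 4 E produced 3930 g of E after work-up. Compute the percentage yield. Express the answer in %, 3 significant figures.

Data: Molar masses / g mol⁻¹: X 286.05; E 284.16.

41.8 %

n(T) = 36.80 mol
n(X) = 4730 / 286.05 = 16.54 mol
n/ν for T = 36.80/3 = 12.27
n/ν for X = 16.54/2 = 8.270
Smallest n/ν is X → limiting reagent.
theoretical n(E) = (4/2) × 16.54 = 33.08 mol → 9400 g
% yield = 3930 / 9400 × 100 = 41.81 %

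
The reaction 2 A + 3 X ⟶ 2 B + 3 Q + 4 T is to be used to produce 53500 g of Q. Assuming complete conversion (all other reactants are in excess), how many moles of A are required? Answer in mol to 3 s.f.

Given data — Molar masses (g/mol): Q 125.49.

284 mol

n(Q) = 53500 / 125.49 = 426.3 mol
n(A) = (2/3) × 426.3 = 284.2 mol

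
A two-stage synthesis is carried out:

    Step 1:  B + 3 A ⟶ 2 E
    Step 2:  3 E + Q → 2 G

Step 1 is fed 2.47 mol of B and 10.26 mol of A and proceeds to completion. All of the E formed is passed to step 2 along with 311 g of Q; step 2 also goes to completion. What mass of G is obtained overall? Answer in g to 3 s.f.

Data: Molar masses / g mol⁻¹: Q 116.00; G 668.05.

2200 g

Step 1:
n(B) = 2.470 mol
n(A) = 10.26 mol
n/ν for B = 2.470/1 = 2.470
n/ν for A = 10.26/3 = 3.420
Smallest n/ν is B → limiting reagent.
n(E) produced = (2/1) × 2.470 = 4.940 mol
Step 2:
n(E) available = 4.940 mol
n(Q) = 311.0 / 116.00 = 2.681 mol
n/ν for E = 4.940/3 = 1.647
n/ν for Q = 2.681/1 = 2.681
Smallest n/ν is E → limiting reagent.
n(G) = (2/3) × 4.940 = 3.293 mol
mass = 3.293 × 668.05 = 2200 g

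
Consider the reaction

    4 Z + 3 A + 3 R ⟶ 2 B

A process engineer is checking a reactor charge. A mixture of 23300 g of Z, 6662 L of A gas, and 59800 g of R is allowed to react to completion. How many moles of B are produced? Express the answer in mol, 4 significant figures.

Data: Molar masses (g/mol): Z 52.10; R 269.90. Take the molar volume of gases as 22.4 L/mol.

147.7 mol

n(Z) = 23300 / 52.10 = 447.2 mol
n(A) = 6662 / 22.4 = 297.4 mol
n(R) = 59800 / 269.90 = 221.6 mol
n/ν for Z = 447.2/4 = 111.8
n/ν for A = 297.4/3 = 99.13
n/ν for R = 221.6/3 = 73.87
Smallest n/ν is R → limiting reagent.
n(B) = (2/3) × 221.6 = 147.7 mol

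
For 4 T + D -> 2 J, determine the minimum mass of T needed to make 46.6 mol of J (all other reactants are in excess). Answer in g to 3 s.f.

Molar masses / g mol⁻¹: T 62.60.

n(J) = 46.60 mol
n(T) = (4/2) × 46.60 = 93.20 mol
mass = 93.20 × 62.60 = 5834 g

5830 g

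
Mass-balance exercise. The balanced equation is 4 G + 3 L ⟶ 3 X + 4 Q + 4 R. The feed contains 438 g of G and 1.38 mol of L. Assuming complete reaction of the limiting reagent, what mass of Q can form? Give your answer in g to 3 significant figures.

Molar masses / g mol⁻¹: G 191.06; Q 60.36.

111 g

n(G) = 438.0 / 191.06 = 2.292 mol
n(L) = 1.380 mol
n/ν for G = 2.292/4 = 0.5730
n/ν for L = 1.380/3 = 0.4600
Smallest n/ν is L → limiting reagent.
n(Q) = (4/3) × 1.380 = 1.840 mol
mass = 1.840 × 60.36 = 111.1 g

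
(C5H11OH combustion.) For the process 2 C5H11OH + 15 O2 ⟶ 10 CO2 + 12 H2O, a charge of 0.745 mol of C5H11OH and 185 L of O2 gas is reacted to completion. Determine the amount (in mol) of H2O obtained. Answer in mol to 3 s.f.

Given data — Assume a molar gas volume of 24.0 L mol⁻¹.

4.47 mol

n(C5H11OH) = 0.7450 mol
n(O2) = 185.0 / 24.0 = 7.708 mol
n/ν for C5H11OH = 0.7450/2 = 0.3725
n/ν for O2 = 7.708/15 = 0.5139
Smallest n/ν is C5H11OH → limiting reagent.
n(H2O) = (12/2) × 0.7450 = 4.470 mol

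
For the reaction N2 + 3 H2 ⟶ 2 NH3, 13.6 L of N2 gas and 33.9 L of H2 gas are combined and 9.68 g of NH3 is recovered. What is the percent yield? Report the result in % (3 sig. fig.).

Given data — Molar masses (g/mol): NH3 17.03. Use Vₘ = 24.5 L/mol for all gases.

n(N2) = 13.60 / 24.5 = 0.5551 mol
n(H2) = 33.90 / 24.5 = 1.384 mol
n/ν for N2 = 0.5551/1 = 0.5551
n/ν for H2 = 1.384/3 = 0.4613
Smallest n/ν is H2 → limiting reagent.
theoretical n(NH3) = (2/3) × 1.384 = 0.9227 mol → 15.71 g
% yield = 9.68 / 15.71 × 100 = 61.62 %

61.6 %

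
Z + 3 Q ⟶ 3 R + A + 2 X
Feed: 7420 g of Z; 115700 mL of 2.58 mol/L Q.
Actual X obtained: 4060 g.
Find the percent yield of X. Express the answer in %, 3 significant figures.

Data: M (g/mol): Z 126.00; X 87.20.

n(Z) = 7420 / 126.00 = 58.89 mol
n(Q) = 2.58 × 115700/1000 = 298.5 mol
n/ν for Z = 58.89/1 = 58.89
n/ν for Q = 298.5/3 = 99.50
Smallest n/ν is Z → limiting reagent.
theoretical n(X) = (2/1) × 58.89 = 117.8 mol → 10270 g
% yield = 4060 / 10270 × 100 = 39.53 %

39.5 %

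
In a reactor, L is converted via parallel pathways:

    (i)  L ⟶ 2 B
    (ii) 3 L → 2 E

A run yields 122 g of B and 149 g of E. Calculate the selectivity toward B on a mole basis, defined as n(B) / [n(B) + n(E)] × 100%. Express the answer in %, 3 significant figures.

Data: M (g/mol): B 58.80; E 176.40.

n(B) = 122 / 58.80 = 2.075 mol
n(E) = 149 / 176.40 = 0.8447 mol
selectivity = 2.075/(2.075+0.8447) × 100 = 71.07 %

71.1 %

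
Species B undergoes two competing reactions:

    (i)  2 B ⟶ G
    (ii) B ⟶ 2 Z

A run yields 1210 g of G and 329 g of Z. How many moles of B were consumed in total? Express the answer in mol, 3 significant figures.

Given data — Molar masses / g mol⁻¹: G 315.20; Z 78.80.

9.77 mol

n(G) = 1210 / 315.20 = 3.839 mol
n(Z) = 329 / 78.80 = 4.175 mol
n(B) via (i) = (2/1)×3.839 = 7.678 mol
n(B) via (ii) = (1/2)×4.175 = 2.088 mol
total n(B) = 7.678 + 2.088 = 9.766 mol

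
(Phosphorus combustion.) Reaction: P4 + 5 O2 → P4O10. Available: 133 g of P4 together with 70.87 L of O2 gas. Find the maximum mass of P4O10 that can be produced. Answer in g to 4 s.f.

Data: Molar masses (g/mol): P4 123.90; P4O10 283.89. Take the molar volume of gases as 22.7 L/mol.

n(P4) = 133.0 / 123.90 = 1.073 mol
n(O2) = 70.87 / 22.7 = 3.122 mol
n/ν → P4: 1.073, O2: 0.6244; O2 is limiting.
n(P4O10) = (1/5) × 3.122 = 0.6244 mol
mass = 0.6244 × 283.89 = 177.3 g

177.3 g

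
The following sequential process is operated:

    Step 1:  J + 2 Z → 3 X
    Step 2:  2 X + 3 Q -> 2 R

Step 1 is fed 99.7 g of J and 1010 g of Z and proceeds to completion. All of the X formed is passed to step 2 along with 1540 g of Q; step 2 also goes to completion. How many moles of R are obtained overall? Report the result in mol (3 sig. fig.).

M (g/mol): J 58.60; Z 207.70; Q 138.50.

Step 1:
n(J) = 99.70 / 58.60 = 1.701 mol
n(Z) = 1010 / 207.70 = 4.863 mol
n/ν for J = 1.701/1 = 1.701
n/ν for Z = 4.863/2 = 2.432
Smallest n/ν is J → limiting reagent.
n(X) produced = (3/1) × 1.701 = 5.103 mol
Step 2:
n(X) available = 5.103 mol
n(Q) = 1540 / 138.50 = 11.12 mol
n/ν for X = 5.103/2 = 2.552
n/ν for Q = 11.12/3 = 3.707
Smallest n/ν is X → limiting reagent.
n(R) = (2/2) × 5.103 = 5.103 mol

5.10 mol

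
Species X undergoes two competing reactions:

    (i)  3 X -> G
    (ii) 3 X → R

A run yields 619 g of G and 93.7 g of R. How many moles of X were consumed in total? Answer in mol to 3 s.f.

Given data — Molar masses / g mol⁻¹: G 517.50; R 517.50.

4.13 mol

n(G) = 619 / 517.50 = 1.196 mol
n(R) = 93.7 / 517.50 = 0.1811 mol
n(X) via (i) = (3/1)×1.196 = 3.588 mol
n(X) via (ii) = (3/1)×0.1811 = 0.5433 mol
total n(X) = 3.588 + 0.5433 = 4.131 mol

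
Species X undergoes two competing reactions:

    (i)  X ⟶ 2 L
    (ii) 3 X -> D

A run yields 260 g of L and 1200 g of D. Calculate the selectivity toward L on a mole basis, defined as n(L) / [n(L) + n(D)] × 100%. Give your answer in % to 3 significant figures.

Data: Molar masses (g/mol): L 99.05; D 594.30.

56.5 %

n(L) = 260 / 99.05 = 2.625 mol
n(D) = 1200 / 594.30 = 2.019 mol
selectivity = 2.625/(2.625+2.019) × 100 = 56.52 %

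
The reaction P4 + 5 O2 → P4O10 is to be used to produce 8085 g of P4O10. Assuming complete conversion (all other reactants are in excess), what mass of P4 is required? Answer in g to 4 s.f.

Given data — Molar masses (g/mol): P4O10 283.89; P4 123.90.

n(P4O10) = 8085 / 283.89 = 28.48 mol
n(P4) = (1/1) × 28.48 = 28.48 mol
mass = 28.48 × 123.90 = 3529 g

3529 g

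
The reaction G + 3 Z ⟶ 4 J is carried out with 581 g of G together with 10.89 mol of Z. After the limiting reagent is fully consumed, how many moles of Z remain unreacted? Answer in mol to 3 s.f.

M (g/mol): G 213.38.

2.72 mol

n(G) = 581.0 / 213.38 = 2.723 mol
n(Z) = 10.89 mol
n/ν → G: 2.723, Z: 3.630; G is limiting.
Z consumed = (3/1) × 2.723 = 8.169 mol
Z remaining = 10.89 − 8.169 = 2.721 mol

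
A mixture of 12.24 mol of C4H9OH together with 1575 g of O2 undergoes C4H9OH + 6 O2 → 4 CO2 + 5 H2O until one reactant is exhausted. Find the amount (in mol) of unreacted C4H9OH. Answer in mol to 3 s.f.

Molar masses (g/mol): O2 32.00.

4.04 mol

n(C4H9OH) = 12.24 mol
n(O2) = 1575 / 32.00 = 49.22 mol
n/ν for C4H9OH = 12.24/1 = 12.24
n/ν for O2 = 49.22/6 = 8.203
Smallest n/ν is O2 → limiting reagent.
C4H9OH consumed = (1/6) × 49.22 = 8.203 mol
C4H9OH remaining = 12.24 − 8.203 = 4.037 mol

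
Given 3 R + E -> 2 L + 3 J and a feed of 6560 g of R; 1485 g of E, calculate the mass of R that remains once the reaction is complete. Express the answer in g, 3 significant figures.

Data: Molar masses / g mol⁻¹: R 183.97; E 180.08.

n(R) = 6560 / 183.97 = 35.66 mol
n(E) = 1485 / 180.08 = 8.246 mol
n/ν → R: 11.89, E: 8.246; E is limiting.
R consumed = (3/1) × 8.246 = 24.74 mol
R remaining = 35.66 − 24.74 = 10.92 mol
mass = 10.92 × 183.97 = 2009 g

2010 g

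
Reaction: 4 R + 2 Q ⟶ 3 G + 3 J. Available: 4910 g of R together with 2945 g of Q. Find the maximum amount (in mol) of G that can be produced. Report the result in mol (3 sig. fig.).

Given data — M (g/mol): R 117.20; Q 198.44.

22.3 mol

n(R) = 4910 / 117.20 = 41.89 mol
n(Q) = 2945 / 198.44 = 14.84 mol
n/ν → R: 10.47, Q: 7.420; Q is limiting.
n(G) = (3/2) × 14.84 = 22.26 mol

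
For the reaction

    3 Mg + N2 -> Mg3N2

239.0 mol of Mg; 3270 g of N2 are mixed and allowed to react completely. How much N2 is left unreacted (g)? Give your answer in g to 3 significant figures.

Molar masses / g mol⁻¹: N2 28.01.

n(Mg) = 239.0 mol
n(N2) = 3270 / 28.01 = 116.7 mol
n/ν → Mg: 79.67, N2: 116.7; Mg is limiting.
N2 consumed = (1/3) × 239.0 = 79.67 mol
N2 remaining = 116.7 − 79.67 = 37.03 mol
mass = 37.03 × 28.01 = 1037 g

1040 g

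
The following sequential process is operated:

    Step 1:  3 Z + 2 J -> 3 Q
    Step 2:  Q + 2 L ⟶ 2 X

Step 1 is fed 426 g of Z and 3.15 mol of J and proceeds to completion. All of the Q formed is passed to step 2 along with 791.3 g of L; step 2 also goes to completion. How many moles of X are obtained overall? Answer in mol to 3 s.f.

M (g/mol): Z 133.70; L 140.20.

5.64 mol

Step 1:
n(Z) = 426.0 / 133.70 = 3.186 mol
n(J) = 3.150 mol
n/ν → Z: 1.062, J: 1.575; Z is limiting.
n(Q) produced = (3/3) × 3.186 = 3.186 mol
Step 2:
n(Q) available = 3.186 mol
n(L) = 791.3 / 140.20 = 5.644 mol
n/ν → Q: 3.186, L: 2.822; L is limiting.
n(X) = (2/2) × 5.644 = 5.644 mol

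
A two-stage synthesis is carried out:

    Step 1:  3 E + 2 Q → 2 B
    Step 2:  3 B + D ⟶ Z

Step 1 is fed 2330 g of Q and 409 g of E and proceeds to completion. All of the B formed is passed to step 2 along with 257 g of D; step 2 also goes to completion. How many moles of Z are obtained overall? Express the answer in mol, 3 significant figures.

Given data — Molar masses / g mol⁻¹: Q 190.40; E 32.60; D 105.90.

Step 1:
n(Q) = 2330 / 190.40 = 12.24 mol
n(E) = 409.0 / 32.60 = 12.55 mol
n/ν → Q: 6.120, E: 4.183; E is limiting.
n(B) produced = (2/3) × 12.55 = 8.367 mol
Step 2:
n(B) available = 8.367 mol
n(D) = 257.0 / 105.90 = 2.427 mol
n/ν → B: 2.789, D: 2.427; D is limiting.
n(Z) = (1/1) × 2.427 = 2.427 mol

2.43 mol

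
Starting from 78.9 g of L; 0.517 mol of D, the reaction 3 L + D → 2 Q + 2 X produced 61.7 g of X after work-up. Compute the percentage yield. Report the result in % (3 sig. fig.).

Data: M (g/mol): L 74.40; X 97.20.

n(L) = 78.90 / 74.40 = 1.060 mol
n(D) = 0.5170 mol
n/ν for L = 1.060/3 = 0.3533
n/ν for D = 0.5170/1 = 0.5170
Smallest n/ν is L → limiting reagent.
theoretical n(X) = (2/3) × 1.060 = 0.7067 mol → 68.69 g
% yield = 61.7 / 68.69 × 100 = 89.82 %

89.8 %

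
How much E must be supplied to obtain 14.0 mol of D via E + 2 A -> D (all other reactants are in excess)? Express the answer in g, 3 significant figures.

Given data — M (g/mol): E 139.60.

1950 g

n(D) = 14.00 mol
n(E) = (1/1) × 14.00 = 14.00 mol
mass = 14.00 × 139.60 = 1954 g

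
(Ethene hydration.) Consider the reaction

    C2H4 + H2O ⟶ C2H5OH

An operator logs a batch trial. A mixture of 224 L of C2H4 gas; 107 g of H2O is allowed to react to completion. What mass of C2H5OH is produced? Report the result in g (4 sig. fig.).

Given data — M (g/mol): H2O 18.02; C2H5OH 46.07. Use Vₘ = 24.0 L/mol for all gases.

n(C2H4) = 224.0 / 24.0 = 9.333 mol
n(H2O) = 107.0 / 18.02 = 5.938 mol
n/ν for C2H4 = 9.333/1 = 9.333
n/ν for H2O = 5.938/1 = 5.938
Smallest n/ν is H2O → limiting reagent.
n(C2H5OH) = (1/1) × 5.938 = 5.938 mol
mass = 5.938 × 46.07 = 273.6 g

273.6 g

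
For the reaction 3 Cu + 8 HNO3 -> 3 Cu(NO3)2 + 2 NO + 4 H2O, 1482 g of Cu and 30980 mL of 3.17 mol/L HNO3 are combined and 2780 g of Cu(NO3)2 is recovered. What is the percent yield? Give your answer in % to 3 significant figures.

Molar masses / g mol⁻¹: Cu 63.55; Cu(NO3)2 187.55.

n(Cu) = 1482 / 63.55 = 23.32 mol
n(HNO3) = 3.17 × 30980/1000 = 98.21 mol
n/ν for Cu = 23.32/3 = 7.773
n/ν for HNO3 = 98.21/8 = 12.28
Smallest n/ν is Cu → limiting reagent.
theoretical n(Cu(NO3)2) = (3/3) × 23.32 = 23.32 mol → 4374 g
% yield = 2780 / 4374 × 100 = 63.56 %

63.6 %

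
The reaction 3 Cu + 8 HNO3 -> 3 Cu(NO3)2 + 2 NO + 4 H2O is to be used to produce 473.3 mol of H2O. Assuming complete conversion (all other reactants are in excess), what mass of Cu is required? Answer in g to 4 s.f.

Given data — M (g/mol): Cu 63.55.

n(H2O) = 473.3 mol
n(Cu) = (3/4) × 473.3 = 355.0 mol
mass = 355.0 × 63.55 = 22560 g

22560 g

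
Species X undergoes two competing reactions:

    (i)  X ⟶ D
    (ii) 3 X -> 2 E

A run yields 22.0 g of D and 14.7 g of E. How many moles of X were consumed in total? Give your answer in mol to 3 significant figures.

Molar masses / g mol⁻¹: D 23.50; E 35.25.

1.56 mol

n(D) = 22.0 / 23.50 = 0.9362 mol
n(E) = 14.7 / 35.25 = 0.4170 mol
n(X) via (i) = (1/1)×0.9362 = 0.9362 mol
n(X) via (ii) = (3/2)×0.4170 = 0.6255 mol
total n(X) = 0.9362 + 0.6255 = 1.562 mol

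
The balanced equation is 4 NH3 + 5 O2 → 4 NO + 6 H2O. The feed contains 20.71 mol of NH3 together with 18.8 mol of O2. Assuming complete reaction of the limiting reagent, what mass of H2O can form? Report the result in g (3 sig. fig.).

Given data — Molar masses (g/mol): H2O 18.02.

407 g

n(NH3) = 20.71 mol
n(O2) = 18.80 mol
n/ν → NH3: 5.178, O2: 3.760; O2 is limiting.
n(H2O) = (6/5) × 18.80 = 22.56 mol
mass = 22.56 × 18.02 = 406.5 g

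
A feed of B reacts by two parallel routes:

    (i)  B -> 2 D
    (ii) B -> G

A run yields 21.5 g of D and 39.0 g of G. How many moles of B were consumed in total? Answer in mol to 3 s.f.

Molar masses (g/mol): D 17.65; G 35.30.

n(D) = 21.5 / 17.65 = 1.218 mol
n(G) = 39.0 / 35.30 = 1.105 mol
n(B) via (i) = (1/2)×1.218 = 0.6090 mol
n(B) via (ii) = (1/1)×1.105 = 1.105 mol
total n(B) = 0.6090 + 1.105 = 1.714 mol

1.71 mol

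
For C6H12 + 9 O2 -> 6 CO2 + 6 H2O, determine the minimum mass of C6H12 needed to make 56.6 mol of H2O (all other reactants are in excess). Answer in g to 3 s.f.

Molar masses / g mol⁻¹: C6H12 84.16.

794 g

n(H2O) = 56.60 mol
n(C6H12) = (1/6) × 56.60 = 9.433 mol
mass = 9.433 × 84.16 = 793.9 g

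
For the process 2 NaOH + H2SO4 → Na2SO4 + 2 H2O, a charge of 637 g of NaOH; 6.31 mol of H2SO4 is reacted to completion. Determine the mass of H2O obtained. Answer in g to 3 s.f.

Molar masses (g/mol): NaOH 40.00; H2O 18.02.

n(NaOH) = 637.0 / 40.00 = 15.93 mol
n(H2SO4) = 6.310 mol
n/ν → NaOH: 7.965, H2SO4: 6.310; H2SO4 is limiting.
n(H2O) = (2/1) × 6.310 = 12.62 mol
mass = 12.62 × 18.02 = 227.4 g

227 g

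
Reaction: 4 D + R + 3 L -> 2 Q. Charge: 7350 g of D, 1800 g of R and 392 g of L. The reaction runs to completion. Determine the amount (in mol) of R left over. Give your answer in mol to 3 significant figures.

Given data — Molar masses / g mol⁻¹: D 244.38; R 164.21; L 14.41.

3.44 mol

n(D) = 7350 / 244.38 = 30.08 mol
n(R) = 1800 / 164.21 = 10.96 mol
n(L) = 392.0 / 14.41 = 27.20 mol
n/ν for D = 30.08/4 = 7.520
n/ν for R = 10.96/1 = 10.96
n/ν for L = 27.20/3 = 9.067
Smallest n/ν is D → limiting reagent.
R consumed = (1/4) × 30.08 = 7.520 mol
R remaining = 10.96 − 7.520 = 3.440 mol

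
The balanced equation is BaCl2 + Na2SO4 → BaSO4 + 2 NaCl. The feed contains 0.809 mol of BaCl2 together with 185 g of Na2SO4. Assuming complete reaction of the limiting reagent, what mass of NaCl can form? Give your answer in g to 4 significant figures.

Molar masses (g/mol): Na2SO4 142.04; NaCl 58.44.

94.56 g

n(BaCl2) = 0.8090 mol
n(Na2SO4) = 185.0 / 142.04 = 1.302 mol
n/ν for BaCl2 = 0.8090/1 = 0.8090
n/ν for Na2SO4 = 1.302/1 = 1.302
Smallest n/ν is BaCl2 → limiting reagent.
n(NaCl) = (2/1) × 0.8090 = 1.618 mol
mass = 1.618 × 58.44 = 94.56 g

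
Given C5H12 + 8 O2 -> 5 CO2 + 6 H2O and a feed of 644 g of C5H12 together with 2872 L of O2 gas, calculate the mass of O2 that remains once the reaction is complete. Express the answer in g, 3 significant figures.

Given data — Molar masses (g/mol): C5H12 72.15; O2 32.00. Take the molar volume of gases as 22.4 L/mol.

1820 g

n(C5H12) = 644.0 / 72.15 = 8.926 mol
n(O2) = 2872 / 22.4 = 128.2 mol
n/ν → C5H12: 8.926, O2: 16.03; C5H12 is limiting.
O2 consumed = (8/1) × 8.926 = 71.41 mol
O2 remaining = 128.2 − 71.41 = 56.79 mol
mass = 56.79 × 32.00 = 1817 g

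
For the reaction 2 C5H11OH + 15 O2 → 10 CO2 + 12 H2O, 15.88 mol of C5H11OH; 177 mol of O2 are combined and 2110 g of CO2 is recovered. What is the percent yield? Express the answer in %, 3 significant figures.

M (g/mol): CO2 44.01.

60.4 %

n(C5H11OH) = 15.88 mol
n(O2) = 177.0 mol
n/ν for C5H11OH = 15.88/2 = 7.940
n/ν for O2 = 177.0/15 = 11.80
Smallest n/ν is C5H11OH → limiting reagent.
theoretical n(CO2) = (10/2) × 15.88 = 79.40 mol → 3494 g
% yield = 2110 / 3494 × 100 = 60.39 %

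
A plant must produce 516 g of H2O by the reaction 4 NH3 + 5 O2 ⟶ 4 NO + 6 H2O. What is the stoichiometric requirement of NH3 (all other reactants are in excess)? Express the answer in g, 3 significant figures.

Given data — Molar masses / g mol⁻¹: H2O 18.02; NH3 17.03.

325 g

n(H2O) = 516 / 18.02 = 28.63 mol
n(NH3) = (4/6) × 28.63 = 19.09 mol
mass = 19.09 × 17.03 = 325.1 g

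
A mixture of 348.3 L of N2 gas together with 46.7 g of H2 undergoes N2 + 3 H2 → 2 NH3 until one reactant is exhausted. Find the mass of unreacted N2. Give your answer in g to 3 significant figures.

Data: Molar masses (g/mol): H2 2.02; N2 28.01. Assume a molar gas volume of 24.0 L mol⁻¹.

n(N2) = 348.3 / 24.0 = 14.51 mol
n(H2) = 46.70 / 2.02 = 23.12 mol
n/ν for N2 = 14.51/1 = 14.51
n/ν for H2 = 23.12/3 = 7.707
Smallest n/ν is H2 → limiting reagent.
N2 consumed = (1/3) × 23.12 = 7.707 mol
N2 remaining = 14.51 − 7.707 = 6.803 mol
mass = 6.803 × 28.01 = 190.6 g

191 g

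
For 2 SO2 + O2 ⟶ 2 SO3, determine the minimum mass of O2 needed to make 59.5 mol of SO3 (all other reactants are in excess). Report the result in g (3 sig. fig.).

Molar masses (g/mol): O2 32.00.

952 g

n(SO3) = 59.50 mol
n(O2) = (1/2) × 59.50 = 29.75 mol
mass = 29.75 × 32.00 = 952.0 g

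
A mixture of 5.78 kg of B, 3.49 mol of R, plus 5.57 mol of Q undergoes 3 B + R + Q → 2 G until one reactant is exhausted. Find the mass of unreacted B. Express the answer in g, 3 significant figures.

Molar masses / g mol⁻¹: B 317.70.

n(B) = 5.780×1000 / 317.70 = 18.19 mol
n(R) = 3.490 mol
n(Q) = 5.570 mol
n/ν → B: 6.063, R: 3.490, Q: 5.570; R is limiting.
B consumed = (3/1) × 3.490 = 10.47 mol
B remaining = 18.19 − 10.47 = 7.720 mol
mass = 7.720 × 317.70 = 2453 g

2450 g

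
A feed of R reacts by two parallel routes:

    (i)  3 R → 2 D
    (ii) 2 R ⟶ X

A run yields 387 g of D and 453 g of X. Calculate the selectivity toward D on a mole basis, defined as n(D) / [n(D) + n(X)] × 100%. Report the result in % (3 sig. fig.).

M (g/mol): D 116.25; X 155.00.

n(D) = 387 / 116.25 = 3.329 mol
n(X) = 453 / 155.00 = 2.923 mol
selectivity = 3.329/(3.329+2.923) × 100 = 53.25 %

53.3 %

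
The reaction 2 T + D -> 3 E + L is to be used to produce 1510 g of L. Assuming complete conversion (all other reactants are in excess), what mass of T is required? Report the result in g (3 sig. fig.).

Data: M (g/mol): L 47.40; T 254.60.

n(L) = 1510 / 47.40 = 31.86 mol
n(T) = (2/1) × 31.86 = 63.72 mol
mass = 63.72 × 254.60 = 16220 g

16200 g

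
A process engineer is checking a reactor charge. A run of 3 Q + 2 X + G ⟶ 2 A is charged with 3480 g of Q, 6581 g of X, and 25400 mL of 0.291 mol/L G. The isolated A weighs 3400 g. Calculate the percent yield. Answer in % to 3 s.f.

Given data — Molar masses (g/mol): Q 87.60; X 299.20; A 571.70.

40.2 %

n(Q) = 3480 / 87.60 = 39.73 mol
n(X) = 6581 / 299.20 = 22.00 mol
n(G) = 0.291 × 25400/1000 = 7.391 mol
n/ν → Q: 13.24, X: 11.00, G: 7.391; G is limiting.
theoretical n(A) = (2/1) × 7.391 = 14.78 mol → 8450 g
% yield = 3400 / 8450 × 100 = 40.24 %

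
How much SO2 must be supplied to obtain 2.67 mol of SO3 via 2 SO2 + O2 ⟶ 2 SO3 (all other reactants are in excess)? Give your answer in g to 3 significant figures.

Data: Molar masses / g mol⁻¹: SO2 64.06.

171 g

n(SO3) = 2.670 mol
n(SO2) = (2/2) × 2.670 = 2.670 mol
mass = 2.670 × 64.06 = 171.0 g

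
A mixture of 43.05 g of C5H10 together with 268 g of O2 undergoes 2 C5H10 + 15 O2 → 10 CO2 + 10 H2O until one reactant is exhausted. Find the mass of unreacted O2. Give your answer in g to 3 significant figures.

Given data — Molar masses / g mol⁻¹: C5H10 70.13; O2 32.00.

n(C5H10) = 43.05 / 70.13 = 0.6139 mol
n(O2) = 268.0 / 32.00 = 8.375 mol
n/ν for C5H10 = 0.6139/2 = 0.3070
n/ν for O2 = 8.375/15 = 0.5583
Smallest n/ν is C5H10 → limiting reagent.
O2 consumed = (15/2) × 0.6139 = 4.604 mol
O2 remaining = 8.375 − 4.604 = 3.771 mol
mass = 3.771 × 32.00 = 120.7 g

121 g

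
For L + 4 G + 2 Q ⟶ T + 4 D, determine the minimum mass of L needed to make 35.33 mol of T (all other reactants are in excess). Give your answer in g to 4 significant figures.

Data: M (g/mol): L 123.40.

4360 g

n(T) = 35.33 mol
n(L) = (1/1) × 35.33 = 35.33 mol
mass = 35.33 × 123.40 = 4360 g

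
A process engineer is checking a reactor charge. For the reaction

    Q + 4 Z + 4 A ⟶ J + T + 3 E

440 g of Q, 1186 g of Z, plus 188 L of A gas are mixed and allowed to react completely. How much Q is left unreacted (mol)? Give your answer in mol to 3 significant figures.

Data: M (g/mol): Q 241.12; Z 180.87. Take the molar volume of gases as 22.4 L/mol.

n(Q) = 440.0 / 241.12 = 1.825 mol
n(Z) = 1186 / 180.87 = 6.557 mol
n(A) = 188.0 / 22.4 = 8.393 mol
n/ν for Q = 1.825/1 = 1.825
n/ν for Z = 6.557/4 = 1.639
n/ν for A = 8.393/4 = 2.098
Smallest n/ν is Z → limiting reagent.
Q consumed = (1/4) × 6.557 = 1.639 mol
Q remaining = 1.825 − 1.639 = 0.1860 mol

0.186 mol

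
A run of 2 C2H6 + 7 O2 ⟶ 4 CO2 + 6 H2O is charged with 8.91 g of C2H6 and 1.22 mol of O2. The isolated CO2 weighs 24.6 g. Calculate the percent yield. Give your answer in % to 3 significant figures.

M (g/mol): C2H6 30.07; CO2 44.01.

94.3 %

n(C2H6) = 8.910 / 30.07 = 0.2963 mol
n(O2) = 1.220 mol
n/ν → C2H6: 0.1482, O2: 0.1743; C2H6 is limiting.
theoretical n(CO2) = (4/2) × 0.2963 = 0.5926 mol → 26.08 g
% yield = 24.6 / 26.08 × 100 = 94.33 %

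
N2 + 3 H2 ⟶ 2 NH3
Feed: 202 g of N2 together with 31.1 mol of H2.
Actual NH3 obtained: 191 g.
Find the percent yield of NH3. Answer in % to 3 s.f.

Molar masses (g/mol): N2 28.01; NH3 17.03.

77.8 %

n(N2) = 202.0 / 28.01 = 7.212 mol
n(H2) = 31.10 mol
n/ν for N2 = 7.212/1 = 7.212
n/ν for H2 = 31.10/3 = 10.37
Smallest n/ν is N2 → limiting reagent.
theoretical n(NH3) = (2/1) × 7.212 = 14.42 mol → 245.6 g
% yield = 191 / 245.6 × 100 = 77.77 %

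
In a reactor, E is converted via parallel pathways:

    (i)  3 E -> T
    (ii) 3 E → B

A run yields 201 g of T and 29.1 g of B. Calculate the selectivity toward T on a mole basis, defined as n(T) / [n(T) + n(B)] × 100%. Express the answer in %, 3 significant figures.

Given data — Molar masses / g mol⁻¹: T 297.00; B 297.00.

87.4 %

n(T) = 201 / 297.00 = 0.6768 mol
n(B) = 29.1 / 297.00 = 0.09798 mol
selectivity = 0.6768/(0.6768+0.09798) × 100 = 87.35 %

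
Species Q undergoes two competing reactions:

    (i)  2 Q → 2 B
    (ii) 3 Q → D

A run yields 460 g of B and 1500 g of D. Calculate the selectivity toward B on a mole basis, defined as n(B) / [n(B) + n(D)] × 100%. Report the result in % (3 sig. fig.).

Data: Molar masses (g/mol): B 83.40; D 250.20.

47.9 %

n(B) = 460 / 83.40 = 5.516 mol
n(D) = 1500 / 250.20 = 5.995 mol
selectivity = 5.516/(5.516+5.995) × 100 = 47.92 %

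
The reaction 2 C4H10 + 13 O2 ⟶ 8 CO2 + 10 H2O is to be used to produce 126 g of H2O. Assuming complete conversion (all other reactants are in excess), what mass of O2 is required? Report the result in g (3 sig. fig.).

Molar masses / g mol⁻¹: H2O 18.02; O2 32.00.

n(H2O) = 126 / 18.02 = 6.992 mol
n(O2) = (13/10) × 6.992 = 9.090 mol
mass = 9.090 × 32.00 = 290.9 g

291 g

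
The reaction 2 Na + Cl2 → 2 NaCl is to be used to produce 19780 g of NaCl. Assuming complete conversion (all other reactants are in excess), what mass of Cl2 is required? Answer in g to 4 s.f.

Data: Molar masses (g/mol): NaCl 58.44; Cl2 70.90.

12000 g

n(NaCl) = 19780 / 58.44 = 338.5 mol
n(Cl2) = (1/2) × 338.5 = 169.3 mol
mass = 169.3 × 70.90 = 12000 g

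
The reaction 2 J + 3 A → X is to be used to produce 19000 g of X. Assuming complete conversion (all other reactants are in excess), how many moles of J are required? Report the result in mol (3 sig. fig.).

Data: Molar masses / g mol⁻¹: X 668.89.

n(X) = 19000 / 668.89 = 28.41 mol
n(J) = (2/1) × 28.41 = 56.82 mol

56.8 mol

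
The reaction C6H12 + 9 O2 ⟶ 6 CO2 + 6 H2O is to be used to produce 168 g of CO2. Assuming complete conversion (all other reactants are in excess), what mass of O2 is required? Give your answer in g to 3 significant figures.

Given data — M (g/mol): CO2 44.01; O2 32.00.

183 g

n(CO2) = 168 / 44.01 = 3.817 mol
n(O2) = (9/6) × 3.817 = 5.726 mol
mass = 5.726 × 32.00 = 183.2 g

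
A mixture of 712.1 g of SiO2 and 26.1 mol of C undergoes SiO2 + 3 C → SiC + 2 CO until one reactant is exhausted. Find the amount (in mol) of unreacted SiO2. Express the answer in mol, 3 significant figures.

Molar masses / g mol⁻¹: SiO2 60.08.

3.15 mol

n(SiO2) = 712.1 / 60.08 = 11.85 mol
n(C) = 26.10 mol
n/ν for SiO2 = 11.85/1 = 11.85
n/ν for C = 26.10/3 = 8.700
Smallest n/ν is C → limiting reagent.
SiO2 consumed = (1/3) × 26.10 = 8.700 mol
SiO2 remaining = 11.85 − 8.700 = 3.150 mol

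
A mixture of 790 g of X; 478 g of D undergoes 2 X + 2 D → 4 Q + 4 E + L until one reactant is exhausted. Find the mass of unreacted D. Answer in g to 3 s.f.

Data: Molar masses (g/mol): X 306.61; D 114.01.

n(X) = 790.0 / 306.61 = 2.577 mol
n(D) = 478.0 / 114.01 = 4.193 mol
n/ν for X = 2.577/2 = 1.289
n/ν for D = 4.193/2 = 2.097
Smallest n/ν is X → limiting reagent.
D consumed = (2/2) × 2.577 = 2.577 mol
D remaining = 4.193 − 2.577 = 1.616 mol
mass = 1.616 × 114.01 = 184.2 g

184 g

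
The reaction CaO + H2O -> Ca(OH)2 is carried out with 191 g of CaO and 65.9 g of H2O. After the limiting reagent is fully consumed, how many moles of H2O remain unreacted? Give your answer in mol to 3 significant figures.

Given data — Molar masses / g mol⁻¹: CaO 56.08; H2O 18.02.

0.251 mol

n(CaO) = 191.0 / 56.08 = 3.406 mol
n(H2O) = 65.90 / 18.02 = 3.657 mol
n/ν → CaO: 3.406, H2O: 3.657; CaO is limiting.
H2O consumed = (1/1) × 3.406 = 3.406 mol
H2O remaining = 3.657 − 3.406 = 0.2510 mol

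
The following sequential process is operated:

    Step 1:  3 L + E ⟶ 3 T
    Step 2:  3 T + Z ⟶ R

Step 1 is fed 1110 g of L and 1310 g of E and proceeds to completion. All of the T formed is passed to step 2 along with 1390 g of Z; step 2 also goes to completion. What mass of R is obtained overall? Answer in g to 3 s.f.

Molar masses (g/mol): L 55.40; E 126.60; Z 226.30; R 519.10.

Step 1:
n(L) = 1110 / 55.40 = 20.04 mol
n(E) = 1310 / 126.60 = 10.35 mol
n/ν for L = 20.04/3 = 6.680
n/ν for E = 10.35/1 = 10.35
Smallest n/ν is L → limiting reagent.
n(T) produced = (3/3) × 20.04 = 20.04 mol
Step 2:
n(T) available = 20.04 mol
n(Z) = 1390 / 226.30 = 6.142 mol
n/ν for T = 20.04/3 = 6.680
n/ν for Z = 6.142/1 = 6.142
Smallest n/ν is Z → limiting reagent.
n(R) = (1/1) × 6.142 = 6.142 mol
mass = 6.142 × 519.10 = 3188 g

3190 g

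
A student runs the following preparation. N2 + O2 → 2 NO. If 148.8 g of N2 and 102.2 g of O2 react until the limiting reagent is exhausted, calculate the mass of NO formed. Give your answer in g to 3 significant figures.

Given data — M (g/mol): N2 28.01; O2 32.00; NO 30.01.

n(N2) = 148.8 / 28.01 = 5.312 mol
n(O2) = 102.2 / 32.00 = 3.194 mol
n/ν → N2: 5.312, O2: 3.194; O2 is limiting.
n(NO) = (2/1) × 3.194 = 6.388 mol
mass = 6.388 × 30.01 = 191.7 g

192 g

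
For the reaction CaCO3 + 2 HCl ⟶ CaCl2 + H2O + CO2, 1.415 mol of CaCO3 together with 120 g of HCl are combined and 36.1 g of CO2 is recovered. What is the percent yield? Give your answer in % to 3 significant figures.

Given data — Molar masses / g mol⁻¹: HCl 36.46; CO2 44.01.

n(CaCO3) = 1.415 mol
n(HCl) = 120.0 / 36.46 = 3.291 mol
n/ν → CaCO3: 1.415, HCl: 1.646; CaCO3 is limiting.
theoretical n(CO2) = (1/1) × 1.415 = 1.415 mol → 62.27 g
% yield = 36.1 / 62.27 × 100 = 57.97 %

58.0 %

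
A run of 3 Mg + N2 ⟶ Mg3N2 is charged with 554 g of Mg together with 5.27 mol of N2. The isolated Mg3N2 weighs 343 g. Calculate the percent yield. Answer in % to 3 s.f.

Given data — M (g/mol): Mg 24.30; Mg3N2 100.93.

64.5 %

n(Mg) = 554.0 / 24.30 = 22.80 mol
n(N2) = 5.270 mol
n/ν for Mg = 22.80/3 = 7.600
n/ν for N2 = 5.270/1 = 5.270
Smallest n/ν is N2 → limiting reagent.
theoretical n(Mg3N2) = (1/1) × 5.270 = 5.270 mol → 531.9 g
% yield = 343 / 531.9 × 100 = 64.49 %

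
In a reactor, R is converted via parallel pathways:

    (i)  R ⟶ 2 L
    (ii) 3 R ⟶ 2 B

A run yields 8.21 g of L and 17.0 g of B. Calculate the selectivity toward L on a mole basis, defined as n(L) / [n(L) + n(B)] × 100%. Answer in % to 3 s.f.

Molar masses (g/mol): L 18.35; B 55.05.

n(L) = 8.21 / 18.35 = 0.4474 mol
n(B) = 17.0 / 55.05 = 0.3088 mol
selectivity = 0.4474/(0.4474+0.3088) × 100 = 59.16 %

59.2 %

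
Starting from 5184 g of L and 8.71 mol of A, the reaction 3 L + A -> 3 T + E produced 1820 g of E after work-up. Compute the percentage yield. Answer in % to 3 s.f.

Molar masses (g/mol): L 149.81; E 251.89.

n(L) = 5184 / 149.81 = 34.60 mol
n(A) = 8.710 mol
n/ν → L: 11.53, A: 8.710; A is limiting.
theoretical n(E) = (1/1) × 8.710 = 8.710 mol → 2194 g
% yield = 1820 / 2194 × 100 = 82.95 %

83.0 %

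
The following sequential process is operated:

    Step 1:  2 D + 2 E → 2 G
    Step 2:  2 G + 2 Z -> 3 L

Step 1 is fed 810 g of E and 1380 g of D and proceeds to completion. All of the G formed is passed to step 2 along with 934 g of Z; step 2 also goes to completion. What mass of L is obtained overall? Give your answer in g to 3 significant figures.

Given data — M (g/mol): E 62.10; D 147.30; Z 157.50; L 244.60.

Step 1:
n(E) = 810.0 / 62.10 = 13.04 mol
n(D) = 1380 / 147.30 = 9.369 mol
n/ν for E = 13.04/2 = 6.520
n/ν for D = 9.369/2 = 4.685
Smallest n/ν is D → limiting reagent.
n(G) produced = (2/2) × 9.369 = 9.369 mol
Step 2:
n(G) available = 9.369 mol
n(Z) = 934.0 / 157.50 = 5.930 mol
n/ν for G = 9.369/2 = 4.685
n/ν for Z = 5.930/2 = 2.965
Smallest n/ν is Z → limiting reagent.
n(L) = (3/2) × 5.930 = 8.895 mol
mass = 8.895 × 244.60 = 2176 g

2180 g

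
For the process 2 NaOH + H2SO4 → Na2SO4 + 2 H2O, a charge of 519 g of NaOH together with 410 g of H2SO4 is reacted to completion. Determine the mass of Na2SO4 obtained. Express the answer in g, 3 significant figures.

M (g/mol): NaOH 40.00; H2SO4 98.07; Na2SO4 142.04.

594 g

n(NaOH) = 519.0 / 40.00 = 12.98 mol
n(H2SO4) = 410.0 / 98.07 = 4.181 mol
n/ν → NaOH: 6.490, H2SO4: 4.181; H2SO4 is limiting.
n(Na2SO4) = (1/1) × 4.181 = 4.181 mol
mass = 4.181 × 142.04 = 593.9 g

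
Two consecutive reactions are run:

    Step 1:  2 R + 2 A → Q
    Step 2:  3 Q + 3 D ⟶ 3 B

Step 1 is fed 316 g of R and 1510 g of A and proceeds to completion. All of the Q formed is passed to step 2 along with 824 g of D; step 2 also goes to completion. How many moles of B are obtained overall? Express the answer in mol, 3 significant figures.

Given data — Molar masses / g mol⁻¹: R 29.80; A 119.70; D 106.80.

5.30 mol

Step 1:
n(R) = 316.0 / 29.80 = 10.60 mol
n(A) = 1510 / 119.70 = 12.61 mol
n/ν for R = 10.60/2 = 5.300
n/ν for A = 12.61/2 = 6.305
Smallest n/ν is R → limiting reagent.
n(Q) produced = (1/2) × 10.60 = 5.300 mol
Step 2:
n(Q) available = 5.300 mol
n(D) = 824.0 / 106.80 = 7.715 mol
n/ν for Q = 5.300/3 = 1.767
n/ν for D = 7.715/3 = 2.572
Smallest n/ν is Q → limiting reagent.
n(B) = (3/3) × 5.300 = 5.300 mol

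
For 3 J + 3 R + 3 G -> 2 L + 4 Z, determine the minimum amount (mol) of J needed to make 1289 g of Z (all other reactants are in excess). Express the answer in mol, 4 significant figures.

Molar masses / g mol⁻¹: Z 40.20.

n(Z) = 1289 / 40.20 = 32.06 mol
n(J) = (3/4) × 32.06 = 24.05 mol

24.05 mol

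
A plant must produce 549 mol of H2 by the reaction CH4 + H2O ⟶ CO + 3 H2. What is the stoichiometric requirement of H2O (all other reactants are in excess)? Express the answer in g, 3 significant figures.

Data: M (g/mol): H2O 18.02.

3300 g

n(H2) = 549.0 mol
n(H2O) = (1/3) × 549.0 = 183.0 mol
mass = 183.0 × 18.02 = 3298 g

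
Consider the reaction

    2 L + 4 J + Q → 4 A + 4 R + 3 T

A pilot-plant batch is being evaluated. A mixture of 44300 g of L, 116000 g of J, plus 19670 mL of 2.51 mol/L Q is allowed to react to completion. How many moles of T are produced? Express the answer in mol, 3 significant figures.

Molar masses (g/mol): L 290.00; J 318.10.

148 mol

n(L) = 44300 / 290.00 = 152.8 mol
n(J) = 116000 / 318.10 = 364.7 mol
n(Q) = 2.51 × 19670/1000 = 49.37 mol
n/ν for L = 152.8/2 = 76.40
n/ν for J = 364.7/4 = 91.18
n/ν for Q = 49.37/1 = 49.37
Smallest n/ν is Q → limiting reagent.
n(T) = (3/1) × 49.37 = 148.1 mol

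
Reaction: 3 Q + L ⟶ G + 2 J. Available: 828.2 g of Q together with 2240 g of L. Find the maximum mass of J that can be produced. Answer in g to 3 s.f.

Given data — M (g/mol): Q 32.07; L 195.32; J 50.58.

n(Q) = 828.2 / 32.07 = 25.82 mol
n(L) = 2240 / 195.32 = 11.47 mol
n/ν for Q = 25.82/3 = 8.607
n/ν for L = 11.47/1 = 11.47
Smallest n/ν is Q → limiting reagent.
n(J) = (2/3) × 25.82 = 17.21 mol
mass = 17.21 × 50.58 = 870.5 g

871 g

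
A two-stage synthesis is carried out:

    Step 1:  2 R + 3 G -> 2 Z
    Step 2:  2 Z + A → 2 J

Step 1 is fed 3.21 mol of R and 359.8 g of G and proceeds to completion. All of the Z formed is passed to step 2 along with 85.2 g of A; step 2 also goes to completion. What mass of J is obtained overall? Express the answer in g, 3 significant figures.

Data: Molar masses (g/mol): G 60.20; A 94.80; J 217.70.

391 g

Step 1:
n(R) = 3.210 mol
n(G) = 359.8 / 60.20 = 5.977 mol
n/ν for R = 3.210/2 = 1.605
n/ν for G = 5.977/3 = 1.992
Smallest n/ν is R → limiting reagent.
n(Z) produced = (2/2) × 3.210 = 3.210 mol
Step 2:
n(Z) available = 3.210 mol
n(A) = 85.20 / 94.80 = 0.8987 mol
n/ν for Z = 3.210/2 = 1.605
n/ν for A = 0.8987/1 = 0.8987
Smallest n/ν is A → limiting reagent.
n(J) = (2/1) × 0.8987 = 1.797 mol
mass = 1.797 × 217.70 = 391.2 g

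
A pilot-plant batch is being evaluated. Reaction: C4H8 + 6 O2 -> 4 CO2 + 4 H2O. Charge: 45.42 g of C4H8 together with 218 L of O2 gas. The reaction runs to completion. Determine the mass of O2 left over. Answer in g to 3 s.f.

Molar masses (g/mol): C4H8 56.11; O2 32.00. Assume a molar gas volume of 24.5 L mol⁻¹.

129 g

n(C4H8) = 45.42 / 56.11 = 0.8095 mol
n(O2) = 218.0 / 24.5 = 8.898 mol
n/ν for C4H8 = 0.8095/1 = 0.8095
n/ν for O2 = 8.898/6 = 1.483
Smallest n/ν is C4H8 → limiting reagent.
O2 consumed = (6/1) × 0.8095 = 4.857 mol
O2 remaining = 8.898 − 4.857 = 4.041 mol
mass = 4.041 × 32.00 = 129.3 g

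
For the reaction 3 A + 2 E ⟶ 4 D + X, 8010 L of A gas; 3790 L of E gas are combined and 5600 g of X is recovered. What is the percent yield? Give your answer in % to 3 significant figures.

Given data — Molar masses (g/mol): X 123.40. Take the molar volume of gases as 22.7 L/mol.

n(A) = 8010 / 22.7 = 352.9 mol
n(E) = 3790 / 22.7 = 167.0 mol
n/ν → A: 117.6, E: 83.50; E is limiting.
theoretical n(X) = (1/2) × 167.0 = 83.50 mol → 10300 g
% yield = 5600 / 10300 × 100 = 54.37 %

54.4 %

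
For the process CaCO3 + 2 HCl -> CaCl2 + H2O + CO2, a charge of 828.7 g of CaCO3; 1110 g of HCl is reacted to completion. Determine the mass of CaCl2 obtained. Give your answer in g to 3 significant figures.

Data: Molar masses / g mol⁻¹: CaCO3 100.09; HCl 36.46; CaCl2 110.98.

919 g

n(CaCO3) = 828.7 / 100.09 = 8.280 mol
n(HCl) = 1110 / 36.46 = 30.44 mol
n/ν → CaCO3: 8.280, HCl: 15.22; CaCO3 is limiting.
n(CaCl2) = (1/1) × 8.280 = 8.280 mol
mass = 8.280 × 110.98 = 918.9 g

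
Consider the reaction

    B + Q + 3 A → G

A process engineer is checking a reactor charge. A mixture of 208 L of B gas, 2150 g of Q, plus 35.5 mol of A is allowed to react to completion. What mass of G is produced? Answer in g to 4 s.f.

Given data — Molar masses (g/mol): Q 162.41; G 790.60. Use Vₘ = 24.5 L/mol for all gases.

6712 g

n(B) = 208.0 / 24.5 = 8.490 mol
n(Q) = 2150 / 162.41 = 13.24 mol
n(A) = 35.50 mol
n/ν for B = 8.490/1 = 8.490
n/ν for Q = 13.24/1 = 13.24
n/ν for A = 35.50/3 = 11.83
Smallest n/ν is B → limiting reagent.
n(G) = (1/1) × 8.490 = 8.490 mol
mass = 8.490 × 790.60 = 6712 g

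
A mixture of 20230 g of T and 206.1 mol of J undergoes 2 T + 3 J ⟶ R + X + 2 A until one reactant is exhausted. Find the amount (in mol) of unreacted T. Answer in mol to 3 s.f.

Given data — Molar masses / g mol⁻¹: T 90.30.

86.6 mol

n(T) = 20230 / 90.30 = 224.0 mol
n(J) = 206.1 mol
n/ν for T = 224.0/2 = 112.0
n/ν for J = 206.1/3 = 68.70
Smallest n/ν is J → limiting reagent.
T consumed = (2/3) × 206.1 = 137.4 mol
T remaining = 224.0 − 137.4 = 86.60 mol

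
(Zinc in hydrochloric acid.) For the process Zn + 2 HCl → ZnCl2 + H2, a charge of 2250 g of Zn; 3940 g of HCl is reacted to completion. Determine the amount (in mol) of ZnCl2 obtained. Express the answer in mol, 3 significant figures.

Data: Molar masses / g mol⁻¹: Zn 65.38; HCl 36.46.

34.4 mol

n(Zn) = 2250 / 65.38 = 34.41 mol
n(HCl) = 3940 / 36.46 = 108.1 mol
n/ν for Zn = 34.41/1 = 34.41
n/ν for HCl = 108.1/2 = 54.05
Smallest n/ν is Zn → limiting reagent.
n(ZnCl2) = (1/1) × 34.41 = 34.41 mol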